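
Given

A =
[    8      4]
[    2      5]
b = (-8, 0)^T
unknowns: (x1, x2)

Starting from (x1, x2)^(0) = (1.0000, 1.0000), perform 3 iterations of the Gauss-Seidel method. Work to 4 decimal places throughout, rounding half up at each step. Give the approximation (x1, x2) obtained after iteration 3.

(-1.2600, 0.5040)

Iteration 1:
  x1 = (-8 - (4)·1.0000) / (8) = -1.5000
  x2 = (0 - (2)·-1.5000) / (5) = 0.6000
Iteration 2:
  x1 = (-8 - (4)·0.6000) / (8) = -1.3000
  x2 = (0 - (2)·-1.3000) / (5) = 0.5200
Iteration 3:
  x1 = (-8 - (4)·0.5200) / (8) = -1.2600
  x2 = (0 - (2)·-1.2600) / (5) = 0.5040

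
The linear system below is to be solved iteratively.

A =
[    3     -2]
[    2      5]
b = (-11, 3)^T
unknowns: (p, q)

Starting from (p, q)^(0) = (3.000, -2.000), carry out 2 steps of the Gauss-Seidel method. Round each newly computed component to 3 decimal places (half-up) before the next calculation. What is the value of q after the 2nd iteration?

Iteration 1:
  p = (-11 - (-2)·-2.000) / (3) = -5.000
  q = (3 - (2)·-5.000) / (5) = 2.600
Iteration 2:
  p = (-11 - (-2)·2.600) / (3) = -1.933
  q = (3 - (2)·-1.933) / (5) = 1.373

1.373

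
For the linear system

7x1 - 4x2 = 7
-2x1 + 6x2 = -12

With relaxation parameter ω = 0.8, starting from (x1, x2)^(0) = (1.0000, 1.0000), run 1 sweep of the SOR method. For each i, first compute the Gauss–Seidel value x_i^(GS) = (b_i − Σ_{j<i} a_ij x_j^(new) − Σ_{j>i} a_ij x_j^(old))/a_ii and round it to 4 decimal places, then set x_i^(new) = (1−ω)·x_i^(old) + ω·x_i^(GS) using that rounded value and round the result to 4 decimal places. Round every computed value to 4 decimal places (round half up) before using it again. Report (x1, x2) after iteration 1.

(1.4571, -1.0114)

Iteration 1:
  x1: GS value = (7 - (-4)·1.0000) / (7) = 1.5714;  x1 ← (1−ω)·1.0000 + ω·1.5714 = 1.4571
  x2: GS value = (-12 - (-2)·1.4571) / (6) = -1.5143;  x2 ← (1−ω)·1.0000 + ω·-1.5143 = -1.0114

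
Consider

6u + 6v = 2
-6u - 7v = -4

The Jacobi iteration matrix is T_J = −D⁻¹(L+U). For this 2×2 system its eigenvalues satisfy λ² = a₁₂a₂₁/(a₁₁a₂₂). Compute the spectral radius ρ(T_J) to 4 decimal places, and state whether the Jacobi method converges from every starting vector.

a₁₂a₂₁/(a₁₁a₂₂) = (6)·(-6) / ((6)·(-7)) = 0.857143
ρ = √|0.857143| = √0.857143 = 0.9258
ρ < 1, so Jacobi converges

0.9258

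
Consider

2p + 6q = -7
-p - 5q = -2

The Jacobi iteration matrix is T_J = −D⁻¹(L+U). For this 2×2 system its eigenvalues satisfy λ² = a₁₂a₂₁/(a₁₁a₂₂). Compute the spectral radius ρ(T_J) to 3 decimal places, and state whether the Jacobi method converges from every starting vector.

a₁₂a₂₁/(a₁₁a₂₂) = (6)·(-1) / ((2)·(-5)) = 0.600000
ρ = √|0.600000| = √0.600000 = 0.775
ρ < 1, so Jacobi converges

0.775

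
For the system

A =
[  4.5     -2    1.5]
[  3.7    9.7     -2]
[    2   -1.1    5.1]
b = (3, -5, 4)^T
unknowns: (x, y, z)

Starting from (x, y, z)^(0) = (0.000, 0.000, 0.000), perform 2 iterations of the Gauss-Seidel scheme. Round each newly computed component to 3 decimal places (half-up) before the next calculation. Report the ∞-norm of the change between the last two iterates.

Iteration 1:
  x = (3 - (-2)·0.000 - (1.5)·0.000) / (4.5) = 0.667
  y = (-5 - (3.7)·0.667 - (-2)·0.000) / (9.7) = -0.770
  z = (4 - (2)·0.667 - (-1.1)·-0.770) / (5.1) = 0.357
Iteration 2:
  x = (3 - (-2)·-0.770 - (1.5)·0.357) / (4.5) = 0.205
  y = (-5 - (3.7)·0.205 - (-2)·0.357) / (9.7) = -0.520
  z = (4 - (2)·0.205 - (-1.1)·-0.520) / (5.1) = 0.592
Change: (-0.462, 0.250, 0.235) → max |·| = 0.462

0.462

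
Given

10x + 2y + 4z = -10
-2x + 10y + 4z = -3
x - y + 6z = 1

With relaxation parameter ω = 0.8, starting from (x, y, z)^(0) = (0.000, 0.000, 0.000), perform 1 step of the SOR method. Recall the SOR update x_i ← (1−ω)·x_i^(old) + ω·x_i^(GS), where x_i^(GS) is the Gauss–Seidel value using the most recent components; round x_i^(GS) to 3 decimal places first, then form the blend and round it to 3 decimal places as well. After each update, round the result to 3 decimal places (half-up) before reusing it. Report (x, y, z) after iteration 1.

(-0.800, -0.368, 0.191)

Iteration 1:
  x: GS value = (-10 - (2)·0.000 - (4)·0.000) / (10) = -1.000;  x ← (1−ω)·0.000 + ω·-1.000 = -0.800
  y: GS value = (-3 - (-2)·-0.800 - (4)·0.000) / (10) = -0.460;  y ← (1−ω)·0.000 + ω·-0.460 = -0.368
  z: GS value = (1 - (1)·-0.800 - (-1)·-0.368) / (6) = 0.239;  z ← (1−ω)·0.000 + ω·0.239 = 0.191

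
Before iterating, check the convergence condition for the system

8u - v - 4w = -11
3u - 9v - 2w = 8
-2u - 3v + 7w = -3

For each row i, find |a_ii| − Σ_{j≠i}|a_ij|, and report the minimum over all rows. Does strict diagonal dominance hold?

2

row 1: |8| − (1+4) = 3
row 2: |-9| − (3+2) = 4
row 3: |7| − (2+3) = 2
minimum over rows = 2 → strictly diagonally dominant (convergence guaranteed)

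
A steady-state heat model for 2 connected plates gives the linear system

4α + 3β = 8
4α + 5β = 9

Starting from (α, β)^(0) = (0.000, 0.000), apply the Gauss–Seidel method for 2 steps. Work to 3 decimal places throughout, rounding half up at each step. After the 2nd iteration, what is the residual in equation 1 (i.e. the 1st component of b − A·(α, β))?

Iteration 1:
  α = (8 - (3)·0.000) / (4) = 2.000
  β = (9 - (4)·2.000) / (5) = 0.200
Iteration 2:
  α = (8 - (3)·0.200) / (4) = 1.850
  β = (9 - (4)·1.850) / (5) = 0.320
Residual b − A·x = (-0.360, 0.000)

-0.360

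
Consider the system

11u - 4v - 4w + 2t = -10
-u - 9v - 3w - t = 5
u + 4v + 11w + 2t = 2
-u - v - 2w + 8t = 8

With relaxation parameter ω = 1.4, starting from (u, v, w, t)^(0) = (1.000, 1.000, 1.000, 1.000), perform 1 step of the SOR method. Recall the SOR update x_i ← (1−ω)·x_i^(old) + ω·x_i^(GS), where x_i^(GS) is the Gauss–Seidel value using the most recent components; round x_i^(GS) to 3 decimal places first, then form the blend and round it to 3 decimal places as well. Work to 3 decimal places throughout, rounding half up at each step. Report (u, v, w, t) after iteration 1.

(-0.910, -1.659, 0.560, 0.747)

Iteration 1:
  u: GS value = (-10 - (-4)·1.000 - (-4)·1.000 - (2)·1.000) / (11) = -0.364;  u ← (1−ω)·1.000 + ω·-0.364 = -0.910
  v: GS value = (5 - (-1)·-0.910 - (-3)·1.000 - (-1)·1.000) / (-9) = -0.899;  v ← (1−ω)·1.000 + ω·-0.899 = -1.659
  w: GS value = (2 - (1)·-0.910 - (4)·-1.659 - (2)·1.000) / (11) = 0.686;  w ← (1−ω)·1.000 + ω·0.686 = 0.560
  t: GS value = (8 - (-1)·-0.910 - (-1)·-1.659 - (-2)·0.560) / (8) = 0.819;  t ← (1−ω)·1.000 + ω·0.819 = 0.747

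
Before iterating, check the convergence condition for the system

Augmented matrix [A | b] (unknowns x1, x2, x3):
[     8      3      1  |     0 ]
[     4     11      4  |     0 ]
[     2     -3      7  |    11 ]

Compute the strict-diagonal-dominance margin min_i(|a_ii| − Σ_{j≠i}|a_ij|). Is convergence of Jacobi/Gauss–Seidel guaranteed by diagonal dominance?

row 1: |8| − (3+1) = 4
row 2: |11| − (4+4) = 3
row 3: |7| − (2+3) = 2
minimum over rows = 2 → strictly diagonally dominant (convergence guaranteed)

2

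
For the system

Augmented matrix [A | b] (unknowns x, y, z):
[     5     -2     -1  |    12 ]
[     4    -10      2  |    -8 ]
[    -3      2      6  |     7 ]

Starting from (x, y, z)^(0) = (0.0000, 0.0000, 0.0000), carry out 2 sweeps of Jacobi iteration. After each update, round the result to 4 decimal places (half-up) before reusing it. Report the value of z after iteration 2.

Iteration 1:
  x = (12 - (-2)·0.0000 - (-1)·0.0000) / (5) = 2.4000
  y = (-8 - (4)·0.0000 - (2)·0.0000) / (-10) = 0.8000
  z = (7 - (-3)·0.0000 - (2)·0.0000) / (6) = 1.1667
Iteration 2:
  x = (12 - (-2)·0.8000 - (-1)·1.1667) / (5) = 2.9533
  y = (-8 - (4)·2.4000 - (2)·1.1667) / (-10) = 1.9933
  z = (7 - (-3)·2.4000 - (2)·0.8000) / (6) = 2.1000

2.1000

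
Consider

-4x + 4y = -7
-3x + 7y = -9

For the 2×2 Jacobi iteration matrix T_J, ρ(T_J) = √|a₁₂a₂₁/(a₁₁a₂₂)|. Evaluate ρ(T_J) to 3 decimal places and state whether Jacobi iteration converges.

0.655

a₁₂a₂₁/(a₁₁a₂₂) = (4)·(-3) / ((-4)·(7)) = 0.428571
ρ = √|0.428571| = √0.428571 = 0.655
ρ < 1, so Jacobi converges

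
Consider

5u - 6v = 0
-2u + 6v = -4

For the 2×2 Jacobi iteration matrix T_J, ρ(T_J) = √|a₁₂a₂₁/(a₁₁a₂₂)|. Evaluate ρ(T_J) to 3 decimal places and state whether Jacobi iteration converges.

a₁₂a₂₁/(a₁₁a₂₂) = (-6)·(-2) / ((5)·(6)) = 0.400000
ρ = √|0.400000| = √0.400000 = 0.632
ρ < 1, so Jacobi converges

0.632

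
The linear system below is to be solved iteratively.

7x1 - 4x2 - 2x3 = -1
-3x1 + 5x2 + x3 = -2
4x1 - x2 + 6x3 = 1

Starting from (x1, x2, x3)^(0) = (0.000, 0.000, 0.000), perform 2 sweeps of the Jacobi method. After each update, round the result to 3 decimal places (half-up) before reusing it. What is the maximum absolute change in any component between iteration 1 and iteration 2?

0.181

Iteration 1:
  x1 = (-1 - (-4)·0.000 - (-2)·0.000) / (7) = -0.143
  x2 = (-2 - (-3)·0.000 - (1)·0.000) / (5) = -0.400
  x3 = (1 - (4)·0.000 - (-1)·0.000) / (6) = 0.167
Iteration 2:
  x1 = (-1 - (-4)·-0.400 - (-2)·0.167) / (7) = -0.324
  x2 = (-2 - (-3)·-0.143 - (1)·0.167) / (5) = -0.519
  x3 = (1 - (4)·-0.143 - (-1)·-0.400) / (6) = 0.195
Change: (-0.181, -0.119, 0.028) → max |·| = 0.181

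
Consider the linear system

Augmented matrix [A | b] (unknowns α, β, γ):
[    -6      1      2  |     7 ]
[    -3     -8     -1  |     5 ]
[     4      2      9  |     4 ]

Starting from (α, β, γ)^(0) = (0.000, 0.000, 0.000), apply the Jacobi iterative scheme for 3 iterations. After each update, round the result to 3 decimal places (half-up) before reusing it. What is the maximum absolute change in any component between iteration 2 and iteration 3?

Iteration 1:
  α = (7 - (1)·0.000 - (2)·0.000) / (-6) = -1.167
  β = (5 - (-3)·0.000 - (-1)·0.000) / (-8) = -0.625
  γ = (4 - (4)·0.000 - (2)·0.000) / (9) = 0.444
Iteration 2:
  α = (7 - (1)·-0.625 - (2)·0.444) / (-6) = -1.123
  β = (5 - (-3)·-1.167 - (-1)·0.444) / (-8) = -0.243
  γ = (4 - (4)·-1.167 - (2)·-0.625) / (9) = 1.102
Iteration 3:
  α = (7 - (1)·-0.243 - (2)·1.102) / (-6) = -0.840
  β = (5 - (-3)·-1.123 - (-1)·1.102) / (-8) = -0.342
  γ = (4 - (4)·-1.123 - (2)·-0.243) / (9) = 0.998
Change: (0.283, -0.099, -0.104) → max |·| = 0.283

0.283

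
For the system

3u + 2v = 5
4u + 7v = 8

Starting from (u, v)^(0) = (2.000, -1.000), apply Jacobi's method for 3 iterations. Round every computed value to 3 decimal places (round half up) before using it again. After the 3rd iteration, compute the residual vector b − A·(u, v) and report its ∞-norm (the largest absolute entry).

0.759

Iteration 1:
  u = (5 - (2)·-1.000) / (3) = 2.333
  v = (8 - (4)·2.000) / (7) = 0.000
Iteration 2:
  u = (5 - (2)·0.000) / (3) = 1.667
  v = (8 - (4)·2.333) / (7) = -0.190
Iteration 3:
  u = (5 - (2)·-0.190) / (3) = 1.793
  v = (8 - (4)·1.667) / (7) = 0.190
Residual b − A·x = (-0.759, -0.502); ∞-norm = 0.759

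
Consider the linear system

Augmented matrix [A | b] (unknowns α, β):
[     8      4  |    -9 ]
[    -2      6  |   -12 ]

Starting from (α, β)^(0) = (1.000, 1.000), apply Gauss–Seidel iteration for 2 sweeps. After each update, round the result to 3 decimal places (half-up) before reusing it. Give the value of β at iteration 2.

-1.951

Iteration 1:
  α = (-9 - (4)·1.000) / (8) = -1.625
  β = (-12 - (-2)·-1.625) / (6) = -2.542
Iteration 2:
  α = (-9 - (4)·-2.542) / (8) = 0.146
  β = (-12 - (-2)·0.146) / (6) = -1.951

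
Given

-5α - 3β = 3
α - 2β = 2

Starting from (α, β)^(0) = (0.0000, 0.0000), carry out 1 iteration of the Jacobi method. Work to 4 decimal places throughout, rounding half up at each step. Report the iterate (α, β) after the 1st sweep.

(-0.6000, -1.0000)

Iteration 1:
  α = (3 - (-3)·0.0000) / (-5) = -0.6000
  β = (2 - (1)·0.0000) / (-2) = -1.0000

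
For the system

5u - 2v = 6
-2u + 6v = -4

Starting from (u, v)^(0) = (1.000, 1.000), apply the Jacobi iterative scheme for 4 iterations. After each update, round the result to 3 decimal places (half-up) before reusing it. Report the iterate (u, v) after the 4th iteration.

Iteration 1:
  u = (6 - (-2)·1.000) / (5) = 1.600
  v = (-4 - (-2)·1.000) / (6) = -0.333
Iteration 2:
  u = (6 - (-2)·-0.333) / (5) = 1.067
  v = (-4 - (-2)·1.600) / (6) = -0.133
Iteration 3:
  u = (6 - (-2)·-0.133) / (5) = 1.147
  v = (-4 - (-2)·1.067) / (6) = -0.311
Iteration 4:
  u = (6 - (-2)·-0.311) / (5) = 1.076
  v = (-4 - (-2)·1.147) / (6) = -0.284

(1.076, -0.284)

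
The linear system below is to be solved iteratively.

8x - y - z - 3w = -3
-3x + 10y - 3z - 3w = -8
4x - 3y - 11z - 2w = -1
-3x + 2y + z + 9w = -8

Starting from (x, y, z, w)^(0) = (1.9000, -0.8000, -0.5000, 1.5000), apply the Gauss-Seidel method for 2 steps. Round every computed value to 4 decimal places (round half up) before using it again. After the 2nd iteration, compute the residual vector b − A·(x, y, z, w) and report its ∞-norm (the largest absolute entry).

0.7783

Iteration 1:
  x = (-3 - (-1)·-0.8000 - (-1)·-0.5000 - (-3)·1.5000) / (8) = 0.0250
  y = (-8 - (-3)·0.0250 - (-3)·-0.5000 - (-3)·1.5000) / (10) = -0.4925
  z = (-1 - (4)·0.0250 - (-3)·-0.4925 - (-2)·1.5000) / (-11) = -0.0384
  w = (-8 - (-3)·0.0250 - (2)·-0.4925 - (1)·-0.0384) / (9) = -0.7668
Iteration 2:
  x = (-3 - (-1)·-0.4925 - (-1)·-0.0384 - (-3)·-0.7668) / (8) = -0.7289
  y = (-8 - (-3)·-0.7289 - (-3)·-0.0384 - (-3)·-0.7668) / (10) = -1.2602
  z = (-1 - (4)·-0.7289 - (-3)·-1.2602 - (-2)·-0.7668) / (-11) = 0.3090
  w = (-8 - (-3)·-0.7289 - (2)·-1.2602 - (1)·0.3090) / (9) = -0.8861
Residual b − A·x = (-0.7783, 0.6840, -0.2382, -0.0004); ∞-norm = 0.7783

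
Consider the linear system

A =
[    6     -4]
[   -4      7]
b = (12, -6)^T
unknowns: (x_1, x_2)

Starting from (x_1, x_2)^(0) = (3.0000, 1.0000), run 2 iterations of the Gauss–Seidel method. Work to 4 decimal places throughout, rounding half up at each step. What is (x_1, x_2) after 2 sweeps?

(2.4445, 0.5397)

Iteration 1:
  x_1 = (12 - (-4)·1.0000) / (6) = 2.6667
  x_2 = (-6 - (-4)·2.6667) / (7) = 0.6667
Iteration 2:
  x_1 = (12 - (-4)·0.6667) / (6) = 2.4445
  x_2 = (-6 - (-4)·2.4445) / (7) = 0.5397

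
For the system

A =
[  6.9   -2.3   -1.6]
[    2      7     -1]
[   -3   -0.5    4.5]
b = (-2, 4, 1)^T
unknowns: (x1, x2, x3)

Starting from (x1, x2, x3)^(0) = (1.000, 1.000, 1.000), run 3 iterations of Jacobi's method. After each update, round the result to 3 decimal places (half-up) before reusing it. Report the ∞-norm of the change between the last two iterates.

Iteration 1:
  x1 = (-2 - (-2.3)·1.000 - (-1.6)·1.000) / (6.9) = 0.275
  x2 = (4 - (2)·1.000 - (-1)·1.000) / (7) = 0.429
  x3 = (1 - (-3)·1.000 - (-0.5)·1.000) / (4.5) = 1.000
Iteration 2:
  x1 = (-2 - (-2.3)·0.429 - (-1.6)·1.000) / (6.9) = 0.085
  x2 = (4 - (2)·0.275 - (-1)·1.000) / (7) = 0.636
  x3 = (1 - (-3)·0.275 - (-0.5)·0.429) / (4.5) = 0.453
Iteration 3:
  x1 = (-2 - (-2.3)·0.636 - (-1.6)·0.453) / (6.9) = 0.027
  x2 = (4 - (2)·0.085 - (-1)·0.453) / (7) = 0.612
  x3 = (1 - (-3)·0.085 - (-0.5)·0.636) / (4.5) = 0.350
Change: (-0.058, -0.024, -0.103) → max |·| = 0.103

0.103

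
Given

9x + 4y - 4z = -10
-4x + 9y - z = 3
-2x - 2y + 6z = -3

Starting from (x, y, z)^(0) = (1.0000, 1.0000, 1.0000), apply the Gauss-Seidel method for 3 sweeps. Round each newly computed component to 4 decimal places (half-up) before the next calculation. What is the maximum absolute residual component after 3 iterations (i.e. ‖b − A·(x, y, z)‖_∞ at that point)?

0.0817

Iteration 1:
  x = (-10 - (4)·1.0000 - (-4)·1.0000) / (9) = -1.1111
  y = (3 - (-4)·-1.1111 - (-1)·1.0000) / (9) = -0.0494
  z = (-3 - (-2)·-1.1111 - (-2)·-0.0494) / (6) = -0.8868
Iteration 2:
  x = (-10 - (4)·-0.0494 - (-4)·-0.8868) / (9) = -1.4833
  y = (3 - (-4)·-1.4833 - (-1)·-0.8868) / (9) = -0.4244
  z = (-3 - (-2)·-1.4833 - (-2)·-0.4244) / (6) = -1.1359
Iteration 3:
  x = (-10 - (4)·-0.4244 - (-4)·-1.1359) / (9) = -1.4273
  y = (3 - (-4)·-1.4273 - (-1)·-1.1359) / (9) = -0.4272
  z = (-3 - (-2)·-1.4273 - (-2)·-0.4272) / (6) = -1.1182
Residual b − A·x = (0.0817, 0.0174, 0.0002); ∞-norm = 0.0817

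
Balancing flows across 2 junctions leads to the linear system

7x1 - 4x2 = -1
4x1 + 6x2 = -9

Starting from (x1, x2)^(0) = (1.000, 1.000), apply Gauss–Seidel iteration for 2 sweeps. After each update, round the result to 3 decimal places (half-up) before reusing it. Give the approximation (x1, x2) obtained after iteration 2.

Iteration 1:
  x1 = (-1 - (-4)·1.000) / (7) = 0.429
  x2 = (-9 - (4)·0.429) / (6) = -1.786
Iteration 2:
  x1 = (-1 - (-4)·-1.786) / (7) = -1.163
  x2 = (-9 - (4)·-1.163) / (6) = -0.725

(-1.163, -0.725)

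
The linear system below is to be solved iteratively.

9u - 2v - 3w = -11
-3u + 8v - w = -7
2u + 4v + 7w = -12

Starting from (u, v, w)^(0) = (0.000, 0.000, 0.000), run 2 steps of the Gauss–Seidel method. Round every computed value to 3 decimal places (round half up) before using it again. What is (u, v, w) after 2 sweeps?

Iteration 1:
  u = (-11 - (-2)·0.000 - (-3)·0.000) / (9) = -1.222
  v = (-7 - (-3)·-1.222 - (-1)·0.000) / (8) = -1.333
  w = (-12 - (2)·-1.222 - (4)·-1.333) / (7) = -0.603
Iteration 2:
  u = (-11 - (-2)·-1.333 - (-3)·-0.603) / (9) = -1.719
  v = (-7 - (-3)·-1.719 - (-1)·-0.603) / (8) = -1.595
  w = (-12 - (2)·-1.719 - (4)·-1.595) / (7) = -0.312

(-1.719, -1.595, -0.312)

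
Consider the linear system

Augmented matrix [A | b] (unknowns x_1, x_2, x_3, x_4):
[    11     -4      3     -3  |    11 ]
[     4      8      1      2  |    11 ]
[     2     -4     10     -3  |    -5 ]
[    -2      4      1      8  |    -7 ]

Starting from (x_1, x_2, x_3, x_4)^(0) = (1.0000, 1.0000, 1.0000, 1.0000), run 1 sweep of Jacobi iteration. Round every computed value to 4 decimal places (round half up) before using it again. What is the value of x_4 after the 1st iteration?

-1.2500

Iteration 1:
  x_1 = (11 - (-4)·1.0000 - (3)·1.0000 - (-3)·1.0000) / (11) = 1.3636
  x_2 = (11 - (4)·1.0000 - (1)·1.0000 - (2)·1.0000) / (8) = 0.5000
  x_3 = (-5 - (2)·1.0000 - (-4)·1.0000 - (-3)·1.0000) / (10) = 0.0000
  x_4 = (-7 - (-2)·1.0000 - (4)·1.0000 - (1)·1.0000) / (8) = -1.2500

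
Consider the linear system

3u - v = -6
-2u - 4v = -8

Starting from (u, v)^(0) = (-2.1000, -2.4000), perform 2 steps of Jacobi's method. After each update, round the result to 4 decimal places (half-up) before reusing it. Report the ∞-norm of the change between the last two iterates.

1.8167

Iteration 1:
  u = (-6 - (-1)·-2.4000) / (3) = -2.8000
  v = (-8 - (-2)·-2.1000) / (-4) = 3.0500
Iteration 2:
  u = (-6 - (-1)·3.0500) / (3) = -0.9833
  v = (-8 - (-2)·-2.8000) / (-4) = 3.4000
Change: (1.8167, 0.3500) → max |·| = 1.8167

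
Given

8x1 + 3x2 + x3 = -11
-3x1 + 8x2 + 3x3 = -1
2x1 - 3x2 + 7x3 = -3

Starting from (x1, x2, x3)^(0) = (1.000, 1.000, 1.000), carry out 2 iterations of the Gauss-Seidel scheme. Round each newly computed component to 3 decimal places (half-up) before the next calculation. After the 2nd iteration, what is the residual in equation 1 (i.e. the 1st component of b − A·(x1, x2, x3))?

-2.812

Iteration 1:
  x1 = (-11 - (3)·1.000 - (1)·1.000) / (8) = -1.875
  x2 = (-1 - (-3)·-1.875 - (3)·1.000) / (8) = -1.203
  x3 = (-3 - (2)·-1.875 - (-3)·-1.203) / (7) = -0.408
Iteration 2:
  x1 = (-11 - (3)·-1.203 - (1)·-0.408) / (8) = -0.873
  x2 = (-1 - (-3)·-0.873 - (3)·-0.408) / (8) = -0.299
  x3 = (-3 - (2)·-0.873 - (-3)·-0.299) / (7) = -0.307
Residual b − A·x = (-2.812, -0.306, -0.002)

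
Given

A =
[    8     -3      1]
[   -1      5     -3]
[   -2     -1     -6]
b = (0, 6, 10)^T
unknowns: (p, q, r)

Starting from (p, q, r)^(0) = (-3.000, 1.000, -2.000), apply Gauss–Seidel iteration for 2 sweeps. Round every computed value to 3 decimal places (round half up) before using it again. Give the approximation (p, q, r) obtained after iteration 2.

(0.284, 0.119, -1.781)

Iteration 1:
  p = (0 - (-3)·1.000 - (1)·-2.000) / (8) = 0.625
  q = (6 - (-1)·0.625 - (-3)·-2.000) / (5) = 0.125
  r = (10 - (-2)·0.625 - (-1)·0.125) / (-6) = -1.896
Iteration 2:
  p = (0 - (-3)·0.125 - (1)·-1.896) / (8) = 0.284
  q = (6 - (-1)·0.284 - (-3)·-1.896) / (5) = 0.119
  r = (10 - (-2)·0.284 - (-1)·0.119) / (-6) = -1.781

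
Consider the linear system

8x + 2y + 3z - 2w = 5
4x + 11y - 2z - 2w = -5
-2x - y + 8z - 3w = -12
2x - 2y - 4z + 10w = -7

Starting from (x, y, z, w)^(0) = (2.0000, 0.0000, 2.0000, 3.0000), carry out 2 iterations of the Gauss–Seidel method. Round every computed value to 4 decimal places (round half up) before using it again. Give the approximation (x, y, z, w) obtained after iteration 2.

(0.4256, -0.7995, -1.8144, -1.6708)

Iteration 1:
  x = (5 - (2)·0.0000 - (3)·2.0000 - (-2)·3.0000) / (8) = 0.6250
  y = (-5 - (4)·0.6250 - (-2)·2.0000 - (-2)·3.0000) / (11) = 0.2273
  z = (-12 - (-2)·0.6250 - (-1)·0.2273 - (-3)·3.0000) / (8) = -0.1903
  w = (-7 - (2)·0.6250 - (-2)·0.2273 - (-4)·-0.1903) / (10) = -0.8557
Iteration 2:
  x = (5 - (2)·0.2273 - (3)·-0.1903 - (-2)·-0.8557) / (8) = 0.4256
  y = (-5 - (4)·0.4256 - (-2)·-0.1903 - (-2)·-0.8557) / (11) = -0.7995
  z = (-12 - (-2)·0.4256 - (-1)·-0.7995 - (-3)·-0.8557) / (8) = -1.8144
  w = (-7 - (2)·0.4256 - (-2)·-0.7995 - (-4)·-1.8144) / (10) = -1.6708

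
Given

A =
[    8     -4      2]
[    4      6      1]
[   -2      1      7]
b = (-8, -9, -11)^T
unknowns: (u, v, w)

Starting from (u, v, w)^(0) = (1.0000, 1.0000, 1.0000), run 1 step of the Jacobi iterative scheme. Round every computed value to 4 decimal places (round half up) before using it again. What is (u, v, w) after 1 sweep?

(-0.7500, -2.3333, -1.4286)

Iteration 1:
  u = (-8 - (-4)·1.0000 - (2)·1.0000) / (8) = -0.7500
  v = (-9 - (4)·1.0000 - (1)·1.0000) / (6) = -2.3333
  w = (-11 - (-2)·1.0000 - (1)·1.0000) / (7) = -1.4286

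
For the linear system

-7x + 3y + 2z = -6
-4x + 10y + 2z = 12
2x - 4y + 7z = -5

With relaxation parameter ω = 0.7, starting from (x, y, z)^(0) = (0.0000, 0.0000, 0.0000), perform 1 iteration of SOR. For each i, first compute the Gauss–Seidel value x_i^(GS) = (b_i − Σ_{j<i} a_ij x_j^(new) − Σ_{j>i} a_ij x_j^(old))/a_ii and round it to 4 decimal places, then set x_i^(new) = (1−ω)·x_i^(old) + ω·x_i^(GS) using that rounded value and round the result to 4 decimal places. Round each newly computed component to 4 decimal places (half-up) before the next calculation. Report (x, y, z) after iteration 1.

Iteration 1:
  x: GS value = (-6 - (3)·0.0000 - (2)·0.0000) / (-7) = 0.8571;  x ← (1−ω)·0.0000 + ω·0.8571 = 0.6000
  y: GS value = (12 - (-4)·0.6000 - (2)·0.0000) / (10) = 1.4400;  y ← (1−ω)·0.0000 + ω·1.4400 = 1.0080
  z: GS value = (-5 - (2)·0.6000 - (-4)·1.0080) / (7) = -0.3097;  z ← (1−ω)·0.0000 + ω·-0.3097 = -0.2168

(0.6000, 1.0080, -0.2168)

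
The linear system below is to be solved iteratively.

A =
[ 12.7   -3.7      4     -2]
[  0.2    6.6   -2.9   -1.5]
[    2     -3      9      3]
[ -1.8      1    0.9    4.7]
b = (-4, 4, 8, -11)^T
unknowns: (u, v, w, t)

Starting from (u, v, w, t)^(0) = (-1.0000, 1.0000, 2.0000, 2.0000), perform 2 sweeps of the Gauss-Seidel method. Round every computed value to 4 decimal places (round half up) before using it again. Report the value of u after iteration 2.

-0.5282

Iteration 1:
  u = (-4 - (-3.7)·1.0000 - (4)·2.0000 - (-2)·2.0000) / (12.7) = -0.3386
  v = (4 - (0.2)·-0.3386 - (-2.9)·2.0000 - (-1.5)·2.0000) / (6.6) = 1.9497
  w = (8 - (2)·-0.3386 - (-3)·1.9497 - (3)·2.0000) / (9) = 0.9474
  t = (-11 - (-1.8)·-0.3386 - (1)·1.9497 - (0.9)·0.9474) / (4.7) = -3.0663
Iteration 2:
  u = (-4 - (-3.7)·1.9497 - (4)·0.9474 - (-2)·-3.0663) / (12.7) = -0.5282
  v = (4 - (0.2)·-0.5282 - (-2.9)·0.9474 - (-1.5)·-3.0663) / (6.6) = 0.3415
  w = (8 - (2)·-0.5282 - (-3)·0.3415 - (3)·-3.0663) / (9) = 2.1422
  t = (-11 - (-1.8)·-0.5282 - (1)·0.3415 - (0.9)·2.1422) / (4.7) = -3.0256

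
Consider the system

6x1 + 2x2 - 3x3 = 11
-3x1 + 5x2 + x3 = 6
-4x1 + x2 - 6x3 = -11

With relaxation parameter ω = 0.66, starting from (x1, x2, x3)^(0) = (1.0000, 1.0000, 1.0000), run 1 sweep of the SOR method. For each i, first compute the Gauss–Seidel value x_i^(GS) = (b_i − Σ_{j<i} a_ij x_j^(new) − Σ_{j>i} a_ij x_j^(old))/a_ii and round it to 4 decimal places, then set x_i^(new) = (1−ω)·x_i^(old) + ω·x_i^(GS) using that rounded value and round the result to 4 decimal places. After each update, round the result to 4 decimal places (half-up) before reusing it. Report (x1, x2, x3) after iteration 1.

(1.6600, 1.6574, 1.0019)

Iteration 1:
  x1: GS value = (11 - (2)·1.0000 - (-3)·1.0000) / (6) = 2.0000;  x1 ← (1−ω)·1.0000 + ω·2.0000 = 1.6600
  x2: GS value = (6 - (-3)·1.6600 - (1)·1.0000) / (5) = 1.9960;  x2 ← (1−ω)·1.0000 + ω·1.9960 = 1.6574
  x3: GS value = (-11 - (-4)·1.6600 - (1)·1.6574) / (-6) = 1.0029;  x3 ← (1−ω)·1.0000 + ω·1.0029 = 1.0019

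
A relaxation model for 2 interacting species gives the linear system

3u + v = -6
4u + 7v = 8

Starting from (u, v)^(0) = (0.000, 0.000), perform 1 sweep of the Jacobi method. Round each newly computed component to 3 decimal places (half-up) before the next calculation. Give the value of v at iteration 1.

Iteration 1:
  u = (-6 - (1)·0.000) / (3) = -2.000
  v = (8 - (4)·0.000) / (7) = 1.143

1.143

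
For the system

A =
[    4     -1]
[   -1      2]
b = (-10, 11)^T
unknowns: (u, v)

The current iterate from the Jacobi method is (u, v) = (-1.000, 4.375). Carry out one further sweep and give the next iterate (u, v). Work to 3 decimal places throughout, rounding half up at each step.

One sweep:
  u = (-10 - (-1)·4.375) / (4) = -1.406
  v = (11 - (-1)·-1.000) / (2) = 5.000

(-1.406, 5.000)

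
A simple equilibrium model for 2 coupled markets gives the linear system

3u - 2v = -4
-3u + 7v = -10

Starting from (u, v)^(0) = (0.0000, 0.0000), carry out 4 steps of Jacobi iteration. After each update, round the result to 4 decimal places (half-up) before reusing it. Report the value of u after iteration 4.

-2.9388

Iteration 1:
  u = (-4 - (-2)·0.0000) / (3) = -1.3333
  v = (-10 - (-3)·0.0000) / (7) = -1.4286
Iteration 2:
  u = (-4 - (-2)·-1.4286) / (3) = -2.2857
  v = (-10 - (-3)·-1.3333) / (7) = -2.0000
Iteration 3:
  u = (-4 - (-2)·-2.0000) / (3) = -2.6667
  v = (-10 - (-3)·-2.2857) / (7) = -2.4082
Iteration 4:
  u = (-4 - (-2)·-2.4082) / (3) = -2.9388
  v = (-10 - (-3)·-2.6667) / (7) = -2.5714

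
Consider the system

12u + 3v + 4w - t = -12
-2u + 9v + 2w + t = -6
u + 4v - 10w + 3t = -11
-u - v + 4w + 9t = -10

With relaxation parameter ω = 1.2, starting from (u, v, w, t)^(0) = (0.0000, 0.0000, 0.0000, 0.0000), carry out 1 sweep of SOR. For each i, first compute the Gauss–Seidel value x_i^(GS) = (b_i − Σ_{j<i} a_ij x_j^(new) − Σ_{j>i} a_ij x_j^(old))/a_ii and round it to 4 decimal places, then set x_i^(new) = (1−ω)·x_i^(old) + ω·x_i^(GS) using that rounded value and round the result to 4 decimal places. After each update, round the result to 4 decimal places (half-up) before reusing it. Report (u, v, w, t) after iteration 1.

(-1.2000, -1.1200, 0.6384, -1.9831)

Iteration 1:
  u: GS value = (-12 - (3)·0.0000 - (4)·0.0000 - (-1)·0.0000) / (12) = -1.0000;  u ← (1−ω)·0.0000 + ω·-1.0000 = -1.2000
  v: GS value = (-6 - (-2)·-1.2000 - (2)·0.0000 - (1)·0.0000) / (9) = -0.9333;  v ← (1−ω)·0.0000 + ω·-0.9333 = -1.1200
  w: GS value = (-11 - (1)·-1.2000 - (4)·-1.1200 - (3)·0.0000) / (-10) = 0.5320;  w ← (1−ω)·0.0000 + ω·0.5320 = 0.6384
  t: GS value = (-10 - (-1)·-1.2000 - (-1)·-1.1200 - (4)·0.6384) / (9) = -1.6526;  t ← (1−ω)·0.0000 + ω·-1.6526 = -1.9831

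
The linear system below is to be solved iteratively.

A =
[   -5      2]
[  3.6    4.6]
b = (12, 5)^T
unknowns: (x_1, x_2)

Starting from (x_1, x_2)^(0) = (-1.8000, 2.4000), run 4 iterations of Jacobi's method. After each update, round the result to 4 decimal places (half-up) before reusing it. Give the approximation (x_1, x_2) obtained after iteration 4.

Iteration 1:
  x_1 = (12 - (2)·2.4000) / (-5) = -1.4400
  x_2 = (5 - (3.6)·-1.8000) / (4.6) = 2.4957
Iteration 2:
  x_1 = (12 - (2)·2.4957) / (-5) = -1.4017
  x_2 = (5 - (3.6)·-1.4400) / (4.6) = 2.2139
Iteration 3:
  x_1 = (12 - (2)·2.2139) / (-5) = -1.5144
  x_2 = (5 - (3.6)·-1.4017) / (4.6) = 2.1839
Iteration 4:
  x_1 = (12 - (2)·2.1839) / (-5) = -1.5264
  x_2 = (5 - (3.6)·-1.5144) / (4.6) = 2.2721

(-1.5264, 2.2721)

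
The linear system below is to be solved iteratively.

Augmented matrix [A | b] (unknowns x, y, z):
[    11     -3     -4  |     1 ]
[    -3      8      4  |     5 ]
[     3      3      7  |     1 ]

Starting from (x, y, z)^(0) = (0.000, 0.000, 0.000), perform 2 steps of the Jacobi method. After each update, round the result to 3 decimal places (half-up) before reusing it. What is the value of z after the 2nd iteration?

-0.164

Iteration 1:
  x = (1 - (-3)·0.000 - (-4)·0.000) / (11) = 0.091
  y = (5 - (-3)·0.000 - (4)·0.000) / (8) = 0.625
  z = (1 - (3)·0.000 - (3)·0.000) / (7) = 0.143
Iteration 2:
  x = (1 - (-3)·0.625 - (-4)·0.143) / (11) = 0.313
  y = (5 - (-3)·0.091 - (4)·0.143) / (8) = 0.588
  z = (1 - (3)·0.091 - (3)·0.625) / (7) = -0.164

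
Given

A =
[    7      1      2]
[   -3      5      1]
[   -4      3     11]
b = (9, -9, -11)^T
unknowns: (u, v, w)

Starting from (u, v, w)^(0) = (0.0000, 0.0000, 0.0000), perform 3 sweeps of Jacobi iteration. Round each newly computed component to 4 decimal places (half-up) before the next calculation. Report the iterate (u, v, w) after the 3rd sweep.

Iteration 1:
  u = (9 - (1)·0.0000 - (2)·0.0000) / (7) = 1.2857
  v = (-9 - (-3)·0.0000 - (1)·0.0000) / (5) = -1.8000
  w = (-11 - (-4)·0.0000 - (3)·0.0000) / (11) = -1.0000
Iteration 2:
  u = (9 - (1)·-1.8000 - (2)·-1.0000) / (7) = 1.8286
  v = (-9 - (-3)·1.2857 - (1)·-1.0000) / (5) = -0.8286
  w = (-11 - (-4)·1.2857 - (3)·-1.8000) / (11) = -0.0416
Iteration 3:
  u = (9 - (1)·-0.8286 - (2)·-0.0416) / (7) = 1.4160
  v = (-9 - (-3)·1.8286 - (1)·-0.0416) / (5) = -0.6945
  w = (-11 - (-4)·1.8286 - (3)·-0.8286) / (11) = -0.1091

(1.4160, -0.6945, -0.1091)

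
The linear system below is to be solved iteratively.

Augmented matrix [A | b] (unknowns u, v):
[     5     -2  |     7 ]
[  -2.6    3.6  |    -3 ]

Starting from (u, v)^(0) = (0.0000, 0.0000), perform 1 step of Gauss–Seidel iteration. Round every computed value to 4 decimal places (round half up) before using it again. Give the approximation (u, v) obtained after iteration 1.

Iteration 1:
  u = (7 - (-2)·0.0000) / (5) = 1.4000
  v = (-3 - (-2.6)·1.4000) / (3.6) = 0.1778

(1.4000, 0.1778)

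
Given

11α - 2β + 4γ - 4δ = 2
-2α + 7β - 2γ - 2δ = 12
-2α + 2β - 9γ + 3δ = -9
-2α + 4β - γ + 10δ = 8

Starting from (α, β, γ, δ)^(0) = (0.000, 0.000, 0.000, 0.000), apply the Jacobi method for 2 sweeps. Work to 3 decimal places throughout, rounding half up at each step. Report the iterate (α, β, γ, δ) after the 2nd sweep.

Iteration 1:
  α = (2 - (-2)·0.000 - (4)·0.000 - (-4)·0.000) / (11) = 0.182
  β = (12 - (-2)·0.000 - (-2)·0.000 - (-2)·0.000) / (7) = 1.714
  γ = (-9 - (-2)·0.000 - (2)·0.000 - (3)·0.000) / (-9) = 1.000
  δ = (8 - (-2)·0.000 - (4)·0.000 - (-1)·0.000) / (10) = 0.800
Iteration 2:
  α = (2 - (-2)·1.714 - (4)·1.000 - (-4)·0.800) / (11) = 0.421
  β = (12 - (-2)·0.182 - (-2)·1.000 - (-2)·0.800) / (7) = 2.281
  γ = (-9 - (-2)·0.182 - (2)·1.714 - (3)·0.800) / (-9) = 1.607
  δ = (8 - (-2)·0.182 - (4)·1.714 - (-1)·1.000) / (10) = 0.251

(0.421, 2.281, 1.607, 0.251)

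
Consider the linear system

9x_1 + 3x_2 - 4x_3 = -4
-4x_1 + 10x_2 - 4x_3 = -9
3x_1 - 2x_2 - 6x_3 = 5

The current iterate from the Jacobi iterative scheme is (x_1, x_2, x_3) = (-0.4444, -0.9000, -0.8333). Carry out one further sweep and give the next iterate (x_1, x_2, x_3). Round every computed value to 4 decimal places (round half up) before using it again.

One sweep:
  x_1 = (-4 - (3)·-0.9000 - (-4)·-0.8333) / (9) = -0.5148
  x_2 = (-9 - (-4)·-0.4444 - (-4)·-0.8333) / (10) = -1.4111
  x_3 = (5 - (3)·-0.4444 - (-2)·-0.9000) / (-6) = -0.7555

(-0.5148, -1.4111, -0.7555)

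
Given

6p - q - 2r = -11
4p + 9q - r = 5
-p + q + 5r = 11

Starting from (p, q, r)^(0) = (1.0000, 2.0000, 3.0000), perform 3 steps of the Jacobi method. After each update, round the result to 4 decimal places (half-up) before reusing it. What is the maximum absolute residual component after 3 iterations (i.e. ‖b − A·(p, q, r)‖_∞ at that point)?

Iteration 1:
  p = (-11 - (-1)·2.0000 - (-2)·3.0000) / (6) = -0.5000
  q = (5 - (4)·1.0000 - (-1)·3.0000) / (9) = 0.4444
  r = (11 - (-1)·1.0000 - (1)·2.0000) / (5) = 2.0000
Iteration 2:
  p = (-11 - (-1)·0.4444 - (-2)·2.0000) / (6) = -1.0926
  q = (5 - (4)·-0.5000 - (-1)·2.0000) / (9) = 1.0000
  r = (11 - (-1)·-0.5000 - (1)·0.4444) / (5) = 2.0111
Iteration 3:
  p = (-11 - (-1)·1.0000 - (-2)·2.0111) / (6) = -0.9963
  q = (5 - (4)·-1.0926 - (-1)·2.0111) / (9) = 1.2646
  r = (11 - (-1)·-1.0926 - (1)·1.0000) / (5) = 1.7815
Residual b − A·x = (-0.1946, -0.6147, -0.1684); ∞-norm = 0.6147

0.6147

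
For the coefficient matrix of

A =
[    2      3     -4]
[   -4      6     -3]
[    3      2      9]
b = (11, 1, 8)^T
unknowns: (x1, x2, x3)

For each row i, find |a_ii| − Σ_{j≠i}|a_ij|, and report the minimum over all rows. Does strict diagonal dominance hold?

-5

row 1: |2| − (3+4) = -5
row 2: |6| − (4+3) = -1
row 3: |9| − (3+2) = 4
minimum over rows = -5 → not strictly diagonally dominant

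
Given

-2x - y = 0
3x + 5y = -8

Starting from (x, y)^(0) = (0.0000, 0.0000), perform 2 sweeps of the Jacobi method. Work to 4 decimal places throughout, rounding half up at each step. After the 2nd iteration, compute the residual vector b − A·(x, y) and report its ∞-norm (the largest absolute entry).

Iteration 1:
  x = (0 - (-1)·0.0000) / (-2) = 0.0000
  y = (-8 - (3)·0.0000) / (5) = -1.6000
Iteration 2:
  x = (0 - (-1)·-1.6000) / (-2) = 0.8000
  y = (-8 - (3)·0.0000) / (5) = -1.6000
Residual b − A·x = (0.0000, -2.4000); ∞-norm = 2.4000

2.4000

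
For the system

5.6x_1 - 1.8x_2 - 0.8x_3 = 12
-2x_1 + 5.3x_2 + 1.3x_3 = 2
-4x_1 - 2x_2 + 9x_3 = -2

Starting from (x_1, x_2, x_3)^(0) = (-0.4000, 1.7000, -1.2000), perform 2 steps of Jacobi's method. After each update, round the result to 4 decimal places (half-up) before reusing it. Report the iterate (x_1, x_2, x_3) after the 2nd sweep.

(2.3071, 1.3330, 1.0126)

Iteration 1:
  x_1 = (12 - (-1.8)·1.7000 - (-0.8)·-1.2000) / (5.6) = 2.5179
  x_2 = (2 - (-2)·-0.4000 - (1.3)·-1.2000) / (5.3) = 0.5208
  x_3 = (-2 - (-4)·-0.4000 - (-2)·1.7000) / (9) = -0.0222
Iteration 2:
  x_1 = (12 - (-1.8)·0.5208 - (-0.8)·-0.0222) / (5.6) = 2.3071
  x_2 = (2 - (-2)·2.5179 - (1.3)·-0.0222) / (5.3) = 1.3330
  x_3 = (-2 - (-4)·2.5179 - (-2)·0.5208) / (9) = 1.0126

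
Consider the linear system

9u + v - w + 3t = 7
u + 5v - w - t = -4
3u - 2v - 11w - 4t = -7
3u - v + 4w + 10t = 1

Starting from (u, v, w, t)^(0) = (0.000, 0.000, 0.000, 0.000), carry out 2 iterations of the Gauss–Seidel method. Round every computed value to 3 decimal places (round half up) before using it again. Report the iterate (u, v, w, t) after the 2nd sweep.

(1.210, -0.965, 1.374, -0.909)

Iteration 1:
  u = (7 - (1)·0.000 - (-1)·0.000 - (3)·0.000) / (9) = 0.778
  v = (-4 - (1)·0.778 - (-1)·0.000 - (-1)·0.000) / (5) = -0.956
  w = (-7 - (3)·0.778 - (-2)·-0.956 - (-4)·0.000) / (-11) = 1.022
  t = (1 - (3)·0.778 - (-1)·-0.956 - (4)·1.022) / (10) = -0.638
Iteration 2:
  u = (7 - (1)·-0.956 - (-1)·1.022 - (3)·-0.638) / (9) = 1.210
  v = (-4 - (1)·1.210 - (-1)·1.022 - (-1)·-0.638) / (5) = -0.965
  w = (-7 - (3)·1.210 - (-2)·-0.965 - (-4)·-0.638) / (-11) = 1.374
  t = (1 - (3)·1.210 - (-1)·-0.965 - (4)·1.374) / (10) = -0.909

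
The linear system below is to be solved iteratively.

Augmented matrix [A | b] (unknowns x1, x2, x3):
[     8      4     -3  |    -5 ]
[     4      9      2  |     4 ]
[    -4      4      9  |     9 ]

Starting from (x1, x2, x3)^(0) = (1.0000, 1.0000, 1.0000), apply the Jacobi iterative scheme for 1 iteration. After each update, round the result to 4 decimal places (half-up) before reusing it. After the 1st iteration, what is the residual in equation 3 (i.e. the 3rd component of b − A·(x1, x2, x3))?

Iteration 1:
  x1 = (-5 - (4)·1.0000 - (-3)·1.0000) / (8) = -0.7500
  x2 = (4 - (4)·1.0000 - (2)·1.0000) / (9) = -0.2222
  x3 = (9 - (-4)·1.0000 - (4)·1.0000) / (9) = 1.0000
Residual b − A·x = (4.8888, 6.9998, -2.1112)

-2.1112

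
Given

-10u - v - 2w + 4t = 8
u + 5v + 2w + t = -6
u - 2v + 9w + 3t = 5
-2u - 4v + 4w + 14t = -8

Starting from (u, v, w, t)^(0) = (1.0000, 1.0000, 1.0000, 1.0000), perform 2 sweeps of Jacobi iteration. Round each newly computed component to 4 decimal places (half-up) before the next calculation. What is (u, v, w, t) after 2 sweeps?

(-0.8381, -1.1076, 0.3318, -1.3381)

Iteration 1:
  u = (8 - (-1)·1.0000 - (-2)·1.0000 - (4)·1.0000) / (-10) = -0.7000
  v = (-6 - (1)·1.0000 - (2)·1.0000 - (1)·1.0000) / (5) = -2.0000
  w = (5 - (1)·1.0000 - (-2)·1.0000 - (3)·1.0000) / (9) = 0.3333
  t = (-8 - (-2)·1.0000 - (-4)·1.0000 - (4)·1.0000) / (14) = -0.4286
Iteration 2:
  u = (8 - (-1)·-2.0000 - (-2)·0.3333 - (4)·-0.4286) / (-10) = -0.8381
  v = (-6 - (1)·-0.7000 - (2)·0.3333 - (1)·-0.4286) / (5) = -1.1076
  w = (5 - (1)·-0.7000 - (-2)·-2.0000 - (3)·-0.4286) / (9) = 0.3318
  t = (-8 - (-2)·-0.7000 - (-4)·-2.0000 - (4)·0.3333) / (14) = -1.3381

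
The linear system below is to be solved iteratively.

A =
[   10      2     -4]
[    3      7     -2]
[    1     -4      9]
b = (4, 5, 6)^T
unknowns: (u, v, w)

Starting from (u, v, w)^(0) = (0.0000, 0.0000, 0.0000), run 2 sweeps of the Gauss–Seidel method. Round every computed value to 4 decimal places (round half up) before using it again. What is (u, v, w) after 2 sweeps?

Iteration 1:
  u = (4 - (2)·0.0000 - (-4)·0.0000) / (10) = 0.4000
  v = (5 - (3)·0.4000 - (-2)·0.0000) / (7) = 0.5429
  w = (6 - (1)·0.4000 - (-4)·0.5429) / (9) = 0.8635
Iteration 2:
  u = (4 - (2)·0.5429 - (-4)·0.8635) / (10) = 0.6368
  v = (5 - (3)·0.6368 - (-2)·0.8635) / (7) = 0.6881
  w = (6 - (1)·0.6368 - (-4)·0.6881) / (9) = 0.9017

(0.6368, 0.6881, 0.9017)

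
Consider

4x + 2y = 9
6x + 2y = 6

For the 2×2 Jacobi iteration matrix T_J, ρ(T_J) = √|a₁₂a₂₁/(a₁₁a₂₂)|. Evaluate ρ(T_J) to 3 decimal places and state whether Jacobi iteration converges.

1.225

a₁₂a₂₁/(a₁₁a₂₂) = (2)·(6) / ((4)·(2)) = 1.500000
ρ = √|1.500000| = √1.500000 = 1.225
ρ > 1, so Jacobi diverges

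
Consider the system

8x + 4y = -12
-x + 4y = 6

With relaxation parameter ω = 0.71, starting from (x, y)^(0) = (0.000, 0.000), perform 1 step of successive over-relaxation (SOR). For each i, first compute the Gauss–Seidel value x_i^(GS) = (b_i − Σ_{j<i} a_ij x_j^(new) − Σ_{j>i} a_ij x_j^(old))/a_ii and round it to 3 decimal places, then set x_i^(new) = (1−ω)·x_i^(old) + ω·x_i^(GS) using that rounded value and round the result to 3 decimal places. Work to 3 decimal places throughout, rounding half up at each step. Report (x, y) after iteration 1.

(-1.065, 0.876)

Iteration 1:
  x: GS value = (-12 - (4)·0.000) / (8) = -1.500;  x ← (1−ω)·0.000 + ω·-1.500 = -1.065
  y: GS value = (6 - (-1)·-1.065) / (4) = 1.234;  y ← (1−ω)·0.000 + ω·1.234 = 0.876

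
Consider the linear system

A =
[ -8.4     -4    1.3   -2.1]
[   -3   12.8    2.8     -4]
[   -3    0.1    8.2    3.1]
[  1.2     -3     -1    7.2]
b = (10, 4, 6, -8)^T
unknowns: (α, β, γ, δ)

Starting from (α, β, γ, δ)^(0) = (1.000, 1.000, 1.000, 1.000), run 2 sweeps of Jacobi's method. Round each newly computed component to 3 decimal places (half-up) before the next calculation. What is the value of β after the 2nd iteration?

-0.481

Iteration 1:
  α = (10 - (-4)·1.000 - (1.3)·1.000 - (-2.1)·1.000) / (-8.4) = -1.762
  β = (4 - (-3)·1.000 - (2.8)·1.000 - (-4)·1.000) / (12.8) = 0.641
  γ = (6 - (-3)·1.000 - (0.1)·1.000 - (3.1)·1.000) / (8.2) = 0.707
  δ = (-8 - (1.2)·1.000 - (-3)·1.000 - (-1)·1.000) / (7.2) = -0.722
Iteration 2:
  α = (10 - (-4)·0.641 - (1.3)·0.707 - (-2.1)·-0.722) / (-8.4) = -1.206
  β = (4 - (-3)·-1.762 - (2.8)·0.707 - (-4)·-0.722) / (12.8) = -0.481
  γ = (6 - (-3)·-1.762 - (0.1)·0.641 - (3.1)·-0.722) / (8.2) = 0.352
  δ = (-8 - (1.2)·-1.762 - (-3)·0.641 - (-1)·0.707) / (7.2) = -0.452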